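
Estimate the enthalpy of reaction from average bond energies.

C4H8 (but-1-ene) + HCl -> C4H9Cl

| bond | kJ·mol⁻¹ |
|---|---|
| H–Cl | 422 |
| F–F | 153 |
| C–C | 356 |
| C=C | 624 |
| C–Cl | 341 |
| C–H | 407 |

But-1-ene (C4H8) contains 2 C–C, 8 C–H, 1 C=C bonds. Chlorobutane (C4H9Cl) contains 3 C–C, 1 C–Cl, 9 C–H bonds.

Bonds broken (reactants):
  C–C: 2 × 356 = 712
  C–H: 8 × 407 = 3256
  C=C: 1 × 624 = 624
  H–Cl: 1 × 422 = 422
  Σ(broken) = 5014 kJ
Bonds formed (products):
  C–C: 3 × 356 = 1068
  C–Cl: 1 × 341 = 341
  C–H: 9 × 407 = 3663
  Σ(formed) = 5072 kJ
ΔH = Σ(broken) − Σ(formed) = 5014 − 5072 = −58 kJ

ΔH ≈ −58 kJ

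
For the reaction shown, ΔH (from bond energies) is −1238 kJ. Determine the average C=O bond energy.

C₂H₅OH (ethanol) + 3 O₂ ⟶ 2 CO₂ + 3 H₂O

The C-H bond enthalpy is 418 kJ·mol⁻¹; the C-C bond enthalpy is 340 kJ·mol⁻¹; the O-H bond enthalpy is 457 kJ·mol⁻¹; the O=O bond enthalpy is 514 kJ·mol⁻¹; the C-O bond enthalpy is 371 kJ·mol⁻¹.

Let D be the C=O bond energy.
Σ(broken) = 1×340 + 5×418 + 1×371 + 1×457 + 3×514 = 4800
Σ(formed) = 4×D + 6×457 = 2742 + 4D
ΔH = Σ(broken) − Σ(formed) = (4800) − (2742 + 4D) = +2058 − 4D
Setting this equal to −1238 kJ gives 4D = 3296, so D = 824 kJ/mol.

D(C=O) ≈ 824 kJ/mol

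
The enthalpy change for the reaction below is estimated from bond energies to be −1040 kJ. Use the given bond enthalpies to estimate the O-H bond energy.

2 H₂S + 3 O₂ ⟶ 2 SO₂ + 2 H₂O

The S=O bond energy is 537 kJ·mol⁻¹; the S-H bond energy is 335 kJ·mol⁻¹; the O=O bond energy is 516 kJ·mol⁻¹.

Let D be the O-H bond energy.
Σ(broken) = 3×516 + 4×335 = 2888
Σ(formed) = 4×D + 4×537 = 2148 + 4D
ΔH = Σ(broken) − Σ(formed) = (2888) − (2148 + 4D) = +740 − 4D
Setting this equal to −1040 kJ gives 4D = 1780, so D = 445 kJ/mol.

D(O-H) ≈ 445 kJ/mol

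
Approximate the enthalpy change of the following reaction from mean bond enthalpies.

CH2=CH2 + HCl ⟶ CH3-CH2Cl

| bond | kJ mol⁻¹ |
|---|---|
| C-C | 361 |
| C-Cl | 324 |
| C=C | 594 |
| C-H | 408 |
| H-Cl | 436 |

ΔH ≈ −63 kJ

Bonds broken (reactants):
  C-H: 4 × 408 = 1632
  C=C: 1 × 594 = 594
  H-Cl: 1 × 436 = 436
  Σ(broken) = 2662 kJ
Bonds formed (products):
  C-C: 1 × 361 = 361
  C-Cl: 1 × 324 = 324
  C-H: 5 × 408 = 2040
  Σ(formed) = 2725 kJ
ΔH = Σ(broken) − Σ(formed) = 2662 − 2725 = −63 kJ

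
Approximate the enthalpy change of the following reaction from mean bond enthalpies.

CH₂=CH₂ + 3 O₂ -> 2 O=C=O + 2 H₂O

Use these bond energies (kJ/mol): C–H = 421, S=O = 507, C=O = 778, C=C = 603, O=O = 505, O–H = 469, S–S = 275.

ΔH ≈ −1186 kJ

Bonds broken (reactants):
  C–H: 4 × 421 = 1684
  C=C: 1 × 603 = 603
  O=O: 3 × 505 = 1515
  Σ(broken) = 3802 kJ
Bonds formed (products):
  C=O: 4 × 778 = 3112
  O–H: 4 × 469 = 1876
  Σ(formed) = 4988 kJ
ΔH = Σ(broken) − Σ(formed) = 3802 − 4988 = −1186 kJ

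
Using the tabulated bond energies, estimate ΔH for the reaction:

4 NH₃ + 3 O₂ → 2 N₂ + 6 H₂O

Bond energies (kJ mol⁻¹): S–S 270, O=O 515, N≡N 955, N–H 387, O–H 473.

ΔH ≈ −1397 kJ

Bonds broken (reactants):
  N–H: 12 × 387 = 4644
  O=O: 3 × 515 = 1545
  Σ(broken) = 6189 kJ
Bonds formed (products):
  N≡N: 2 × 955 = 1910
  O–H: 12 × 473 = 5676
  Σ(formed) = 7586 kJ
ΔH = Σ(broken) − Σ(formed) = 6189 − 7586 = −1397 kJ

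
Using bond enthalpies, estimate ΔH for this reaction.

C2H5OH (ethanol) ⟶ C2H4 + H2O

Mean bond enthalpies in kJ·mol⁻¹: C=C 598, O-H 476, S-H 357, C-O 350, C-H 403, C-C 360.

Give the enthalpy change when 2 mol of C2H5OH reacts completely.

Bonds broken (reactants):
  C-C: 1 × 360 = 360
  C-H: 5 × 403 = 2015
  C-O: 1 × 350 = 350
  O-H: 1 × 476 = 476
  Σ(broken) = 3201 kJ
Bonds formed (products):
  C-H: 4 × 403 = 1612
  C=C: 1 × 598 = 598
  O-H: 2 × 476 = 952
  Σ(formed) = 3162 kJ
ΔH = Σ(broken) − Σ(formed) = 3201 − 3162 = +39 kJ
For 2× the reaction as written: 2 × (+39) = +78 kJ

ΔH = +78 kJ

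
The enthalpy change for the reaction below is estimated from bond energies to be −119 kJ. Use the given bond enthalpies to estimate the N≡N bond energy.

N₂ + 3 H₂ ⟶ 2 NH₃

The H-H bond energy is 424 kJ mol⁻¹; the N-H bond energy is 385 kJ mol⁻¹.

Let D be the N≡N bond energy.
Σ(broken) = 3×424 + 1×D = 1272 + D
Σ(formed) = 6×385 = 2310
ΔH = Σ(broken) − Σ(formed) = (1272 + D) − (2310) = −1038 + D
Setting this equal to −119 kJ gives D = 919 kJ/mol.

D(N≡N) ≈ 919 kJ/mol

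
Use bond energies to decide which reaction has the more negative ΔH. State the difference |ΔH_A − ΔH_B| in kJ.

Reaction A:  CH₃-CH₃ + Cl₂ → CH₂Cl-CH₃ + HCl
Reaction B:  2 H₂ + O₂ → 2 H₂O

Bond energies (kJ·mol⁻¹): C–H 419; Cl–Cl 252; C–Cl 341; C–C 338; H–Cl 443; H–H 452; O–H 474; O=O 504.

Reaction B, by 375 kJ

Reaction A:
  Bonds broken (reactants):
    C–C: 1 × 338 = 338
    C–H: 6 × 419 = 2514
    Cl–Cl: 1 × 252 = 252
    Σ(broken) = 3104 kJ
  Bonds formed (products):
    C–C: 1 × 338 = 338
    C–Cl: 1 × 341 = 341
    C–H: 5 × 419 = 2095
    H–Cl: 1 × 443 = 443
    Σ(formed) = 3217 kJ
  ΔH_A = 3104 − 3217 = −113 kJ
Reaction B:
  Bonds broken (reactants):
    H–H: 2 × 452 = 904
    O=O: 1 × 504 = 504
    Σ(broken) = 1408 kJ
  Bonds formed (products):
    O–H: 4 × 474 = 1896
    Σ(formed) = 1896 kJ
  ΔH_B = 1408 − 1896 = −488 kJ
ΔH_A − ΔH_B = +375 kJ, so reaction B has the more negative ΔH; |ΔH_A − ΔH_B| = 375 kJ.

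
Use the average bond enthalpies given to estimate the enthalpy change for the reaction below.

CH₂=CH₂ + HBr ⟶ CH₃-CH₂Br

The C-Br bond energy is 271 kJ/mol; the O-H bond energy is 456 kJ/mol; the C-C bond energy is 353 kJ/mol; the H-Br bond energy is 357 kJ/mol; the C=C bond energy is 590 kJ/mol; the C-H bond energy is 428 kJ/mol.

Bonds broken (reactants):
  C-H: 4 × 428 = 1712
  C=C: 1 × 590 = 590
  H-Br: 1 × 357 = 357
  Σ(broken) = 2659 kJ
Bonds formed (products):
  C-Br: 1 × 271 = 271
  C-C: 1 × 353 = 353
  C-H: 5 × 428 = 2140
  Σ(formed) = 2764 kJ
ΔH = Σ(broken) − Σ(formed) = 2659 − 2764 = −105 kJ

ΔH ≈ −105 kJ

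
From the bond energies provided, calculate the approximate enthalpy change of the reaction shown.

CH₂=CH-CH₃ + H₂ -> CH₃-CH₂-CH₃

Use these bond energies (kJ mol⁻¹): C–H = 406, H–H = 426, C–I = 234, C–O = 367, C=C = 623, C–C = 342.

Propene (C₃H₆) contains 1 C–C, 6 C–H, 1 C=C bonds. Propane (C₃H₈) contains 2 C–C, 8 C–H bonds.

Bonds broken (reactants):
  C–C: 1 × 342 = 342
  C–H: 6 × 406 = 2436
  C=C: 1 × 623 = 623
  H–H: 1 × 426 = 426
  Σ(broken) = 3827 kJ
Bonds formed (products):
  C–C: 2 × 342 = 684
  C–H: 8 × 406 = 3248
  Σ(formed) = 3932 kJ
ΔH = Σ(broken) − Σ(formed) = 3827 − 3932 = −105 kJ

ΔH ≈ −105 kJ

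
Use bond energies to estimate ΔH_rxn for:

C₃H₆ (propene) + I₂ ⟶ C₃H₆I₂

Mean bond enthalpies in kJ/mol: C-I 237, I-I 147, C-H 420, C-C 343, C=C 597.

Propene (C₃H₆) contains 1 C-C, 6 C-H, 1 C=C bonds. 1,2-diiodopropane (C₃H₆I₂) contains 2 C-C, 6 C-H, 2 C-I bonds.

Bonds broken (reactants):
  C-C: 1 × 343 = 343
  C-H: 6 × 420 = 2520
  C=C: 1 × 597 = 597
  I-I: 1 × 147 = 147
  Σ(broken) = 3607 kJ
Bonds formed (products):
  C-C: 2 × 343 = 686
  C-H: 6 × 420 = 2520
  C-I: 2 × 237 = 474
  Σ(formed) = 3680 kJ
ΔH = Σ(broken) − Σ(formed) = 3607 − 3680 = −73 kJ

ΔH ≈ −73 kJ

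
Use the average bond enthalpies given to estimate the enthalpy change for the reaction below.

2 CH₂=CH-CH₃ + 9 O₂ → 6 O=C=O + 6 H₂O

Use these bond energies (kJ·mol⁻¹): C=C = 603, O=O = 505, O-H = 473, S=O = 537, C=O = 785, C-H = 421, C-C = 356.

Bonds broken (reactants):
  C-C: 2 × 356 = 712
  C-H: 12 × 421 = 5052
  C=C: 2 × 603 = 1206
  O=O: 9 × 505 = 4545
  Σ(broken) = 11515 kJ
Bonds formed (products):
  C=O: 12 × 785 = 9420
  O-H: 12 × 473 = 5676
  Σ(formed) = 15096 kJ
ΔH = Σ(broken) − Σ(formed) = 11515 − 15096 = −3581 kJ

ΔH ≈ −3581 kJ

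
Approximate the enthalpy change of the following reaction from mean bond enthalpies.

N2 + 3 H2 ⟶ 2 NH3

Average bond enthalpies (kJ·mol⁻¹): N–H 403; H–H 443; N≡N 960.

ΔH ≈ −129 kJ

Bonds broken (reactants):
  H–H: 3 × 443 = 1329
  N≡N: 1 × 960 = 960
  Σ(broken) = 2289 kJ
Bonds formed (products):
  N–H: 6 × 403 = 2418
  Σ(formed) = 2418 kJ
ΔH = Σ(broken) − Σ(formed) = 2289 − 2418 = −129 kJ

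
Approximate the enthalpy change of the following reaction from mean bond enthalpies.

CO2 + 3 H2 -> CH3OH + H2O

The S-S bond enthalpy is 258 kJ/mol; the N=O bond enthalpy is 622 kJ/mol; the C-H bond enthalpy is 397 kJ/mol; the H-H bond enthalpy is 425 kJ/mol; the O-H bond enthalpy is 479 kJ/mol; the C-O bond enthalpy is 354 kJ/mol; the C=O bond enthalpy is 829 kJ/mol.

ΔH ≈ −49 kJ

Bonds broken (reactants):
  C=O: 2 × 829 = 1658
  H-H: 3 × 425 = 1275
  Σ(broken) = 2933 kJ
Bonds formed (products):
  C-H: 3 × 397 = 1191
  C-O: 1 × 354 = 354
  O-H: 3 × 479 = 1437
  Σ(formed) = 2982 kJ
ΔH = Σ(broken) − Σ(formed) = 2933 − 2982 = −49 kJ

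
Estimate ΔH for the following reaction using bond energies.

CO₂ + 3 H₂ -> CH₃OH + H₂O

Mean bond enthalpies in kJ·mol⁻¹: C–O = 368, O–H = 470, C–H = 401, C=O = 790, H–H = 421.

Bonds broken (reactants):
  C=O: 2 × 790 = 1580
  H–H: 3 × 421 = 1263
  Σ(broken) = 2843 kJ
Bonds formed (products):
  C–H: 3 × 401 = 1203
  C–O: 1 × 368 = 368
  O–H: 3 × 470 = 1410
  Σ(formed) = 2981 kJ
ΔH = Σ(broken) − Σ(formed) = 2843 − 2981 = −138 kJ

ΔH ≈ −138 kJ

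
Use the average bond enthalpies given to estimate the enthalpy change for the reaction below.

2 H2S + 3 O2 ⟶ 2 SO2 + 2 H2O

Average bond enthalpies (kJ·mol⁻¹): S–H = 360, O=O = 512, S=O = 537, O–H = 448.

ΔH ≈ −964 kJ

Bonds broken (reactants):
  O=O: 3 × 512 = 1536
  S–H: 4 × 360 = 1440
  Σ(broken) = 2976 kJ
Bonds formed (products):
  O–H: 4 × 448 = 1792
  S=O: 4 × 537 = 2148
  Σ(formed) = 3940 kJ
ΔH = Σ(broken) − Σ(formed) = 2976 − 3940 = −964 kJ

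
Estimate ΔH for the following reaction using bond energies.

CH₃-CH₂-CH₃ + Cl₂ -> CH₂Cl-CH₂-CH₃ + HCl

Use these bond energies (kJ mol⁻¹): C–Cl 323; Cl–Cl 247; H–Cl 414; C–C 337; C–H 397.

Bonds broken (reactants):
  C–C: 2 × 337 = 674
  C–H: 8 × 397 = 3176
  Cl–Cl: 1 × 247 = 247
  Σ(broken) = 4097 kJ
Bonds formed (products):
  C–C: 2 × 337 = 674
  C–Cl: 1 × 323 = 323
  C–H: 7 × 397 = 2779
  H–Cl: 1 × 414 = 414
  Σ(formed) = 4190 kJ
ΔH = Σ(broken) − Σ(formed) = 4097 − 4190 = −93 kJ

ΔH ≈ −93 kJ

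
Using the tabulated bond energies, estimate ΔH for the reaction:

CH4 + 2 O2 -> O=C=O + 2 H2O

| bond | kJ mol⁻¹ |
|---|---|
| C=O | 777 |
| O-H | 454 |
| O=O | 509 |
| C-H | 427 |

ΔH ≈ −644 kJ

Bonds broken (reactants):
  C-H: 4 × 427 = 1708
  O=O: 2 × 509 = 1018
  Σ(broken) = 2726 kJ
Bonds formed (products):
  C=O: 2 × 777 = 1554
  O-H: 4 × 454 = 1816
  Σ(formed) = 3370 kJ
ΔH = Σ(broken) − Σ(formed) = 2726 − 3370 = −644 kJ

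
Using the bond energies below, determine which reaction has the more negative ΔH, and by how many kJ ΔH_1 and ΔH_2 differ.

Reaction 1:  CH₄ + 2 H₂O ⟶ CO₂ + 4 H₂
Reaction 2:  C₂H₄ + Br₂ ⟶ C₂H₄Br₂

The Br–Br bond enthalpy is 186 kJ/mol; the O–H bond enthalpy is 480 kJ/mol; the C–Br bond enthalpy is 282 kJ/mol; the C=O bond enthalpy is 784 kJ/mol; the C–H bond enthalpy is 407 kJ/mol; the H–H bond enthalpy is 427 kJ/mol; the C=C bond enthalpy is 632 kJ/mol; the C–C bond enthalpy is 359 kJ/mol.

Reaction 1:
  Bonds broken (reactants):
    C–H: 4 × 407 = 1628
    O–H: 4 × 480 = 1920
    Σ(broken) = 3548 kJ
  Bonds formed (products):
    C=O: 2 × 784 = 1568
    H–H: 4 × 427 = 1708
    Σ(formed) = 3276 kJ
  ΔH_1 = 3548 − 3276 = +272 kJ
Reaction 2:
  Bonds broken (reactants):
    Br–Br: 1 × 186 = 186
    C–H: 4 × 407 = 1628
    C=C: 1 × 632 = 632
    Σ(broken) = 2446 kJ
  Bonds formed (products):
    C–Br: 2 × 282 = 564
    C–C: 1 × 359 = 359
    C–H: 4 × 407 = 1628
    Σ(formed) = 2551 kJ
  ΔH_2 = 2446 − 2551 = −105 kJ
ΔH_1 − ΔH_2 = +377 kJ, so reaction 2 has the more negative ΔH; |ΔH_1 − ΔH_2| = 377 kJ.

Reaction 2, by 377 kJ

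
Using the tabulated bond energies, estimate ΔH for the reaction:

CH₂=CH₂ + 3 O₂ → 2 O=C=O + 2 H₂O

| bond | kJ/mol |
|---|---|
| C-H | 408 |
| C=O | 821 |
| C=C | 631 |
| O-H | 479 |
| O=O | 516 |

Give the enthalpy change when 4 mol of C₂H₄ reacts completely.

ΔH = −5556 kJ

Bonds broken (reactants):
  C-H: 4 × 408 = 1632
  C=C: 1 × 631 = 631
  O=O: 3 × 516 = 1548
  Σ(broken) = 3811 kJ
Bonds formed (products):
  C=O: 4 × 821 = 3284
  O-H: 4 × 479 = 1916
  Σ(formed) = 5200 kJ
ΔH = Σ(broken) − Σ(formed) = 3811 − 5200 = −1389 kJ
For 4× the reaction as written: 4 × (−1389) = −5556 kJ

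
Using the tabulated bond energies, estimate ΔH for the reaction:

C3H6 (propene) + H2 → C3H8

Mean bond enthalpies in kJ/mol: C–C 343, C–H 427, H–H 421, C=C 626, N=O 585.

ΔH ≈ −150 kJ

Bonds broken (reactants):
  C–C: 1 × 343 = 343
  C–H: 6 × 427 = 2562
  C=C: 1 × 626 = 626
  H–H: 1 × 421 = 421
  Σ(broken) = 3952 kJ
Bonds formed (products):
  C–C: 2 × 343 = 686
  C–H: 8 × 427 = 3416
  Σ(formed) = 4102 kJ
ΔH = Σ(broken) − Σ(formed) = 3952 − 4102 = −150 kJ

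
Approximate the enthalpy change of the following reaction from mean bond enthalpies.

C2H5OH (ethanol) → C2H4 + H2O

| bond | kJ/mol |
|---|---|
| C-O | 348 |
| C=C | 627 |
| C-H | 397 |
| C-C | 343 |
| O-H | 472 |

Bonds broken (reactants):
  C-C: 1 × 343 = 343
  C-H: 5 × 397 = 1985
  C-O: 1 × 348 = 348
  O-H: 1 × 472 = 472
  Σ(broken) = 3148 kJ
Bonds formed (products):
  C-H: 4 × 397 = 1588
  C=C: 1 × 627 = 627
  O-H: 2 × 472 = 944
  Σ(formed) = 3159 kJ
ΔH = Σ(broken) − Σ(formed) = 3148 − 3159 = −11 kJ

ΔH ≈ −11 kJ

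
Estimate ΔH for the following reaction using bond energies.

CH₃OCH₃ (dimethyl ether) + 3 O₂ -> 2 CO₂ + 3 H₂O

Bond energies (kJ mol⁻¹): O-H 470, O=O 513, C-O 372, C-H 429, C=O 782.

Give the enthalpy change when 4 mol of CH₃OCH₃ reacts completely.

Bonds broken (reactants):
  C-H: 6 × 429 = 2574
  C-O: 2 × 372 = 744
  O=O: 3 × 513 = 1539
  Σ(broken) = 4857 kJ
Bonds formed (products):
  C=O: 4 × 782 = 3128
  O-H: 6 × 470 = 2820
  Σ(formed) = 5948 kJ
ΔH = Σ(broken) − Σ(formed) = 4857 − 5948 = −1091 kJ
For 4× the reaction as written: 4 × (−1091) = −4364 kJ

ΔH = −4364 kJ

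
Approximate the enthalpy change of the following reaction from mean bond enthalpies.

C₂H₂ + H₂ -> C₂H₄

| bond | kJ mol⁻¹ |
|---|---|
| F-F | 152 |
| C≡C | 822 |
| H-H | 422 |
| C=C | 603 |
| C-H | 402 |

Bonds broken (reactants):
  C≡C: 1 × 822 = 822
  C-H: 2 × 402 = 804
  H-H: 1 × 422 = 422
  Σ(broken) = 2048 kJ
Bonds formed (products):
  C-H: 4 × 402 = 1608
  C=C: 1 × 603 = 603
  Σ(formed) = 2211 kJ
ΔH = Σ(broken) − Σ(formed) = 2048 − 2211 = −163 kJ

ΔH ≈ −163 kJ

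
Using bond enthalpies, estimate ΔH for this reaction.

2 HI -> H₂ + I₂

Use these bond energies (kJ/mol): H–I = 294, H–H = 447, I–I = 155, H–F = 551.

Bonds broken (reactants):
  H–I: 2 × 294 = 588
  Σ(broken) = 588 kJ
Bonds formed (products):
  H–H: 1 × 447 = 447
  I–I: 1 × 155 = 155
  Σ(formed) = 602 kJ
ΔH = Σ(broken) − Σ(formed) = 588 − 602 = −14 kJ

ΔH ≈ −14 kJ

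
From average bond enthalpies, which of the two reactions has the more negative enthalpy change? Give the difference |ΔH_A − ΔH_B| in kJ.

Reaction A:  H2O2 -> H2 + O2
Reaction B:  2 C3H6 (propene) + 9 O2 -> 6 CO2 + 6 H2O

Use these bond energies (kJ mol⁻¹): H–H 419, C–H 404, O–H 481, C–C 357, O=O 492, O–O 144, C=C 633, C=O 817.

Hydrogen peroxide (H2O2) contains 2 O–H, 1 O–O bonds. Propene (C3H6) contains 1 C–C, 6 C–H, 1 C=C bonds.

Reaction A:
  Bonds broken (reactants):
    O–H: 2 × 481 = 962
    O–O: 1 × 144 = 144
    Σ(broken) = 1106 kJ
  Bonds formed (products):
    H–H: 1 × 419 = 419
    O=O: 1 × 492 = 492
    Σ(formed) = 911 kJ
  ΔH_A = 1106 − 911 = +195 kJ
Reaction B:
  Bonds broken (reactants):
    C–C: 2 × 357 = 714
    C–H: 12 × 404 = 4848
    C=C: 2 × 633 = 1266
    O=O: 9 × 492 = 4428
    Σ(broken) = 11256 kJ
  Bonds formed (products):
    C=O: 12 × 817 = 9804
    O–H: 12 × 481 = 5772
    Σ(formed) = 15576 kJ
  ΔH_B = 11256 − 15576 = −4320 kJ
ΔH_A − ΔH_B = +4515 kJ, so reaction B has the more negative ΔH; |ΔH_A − ΔH_B| = 4515 kJ.

Reaction B, by 4515 kJ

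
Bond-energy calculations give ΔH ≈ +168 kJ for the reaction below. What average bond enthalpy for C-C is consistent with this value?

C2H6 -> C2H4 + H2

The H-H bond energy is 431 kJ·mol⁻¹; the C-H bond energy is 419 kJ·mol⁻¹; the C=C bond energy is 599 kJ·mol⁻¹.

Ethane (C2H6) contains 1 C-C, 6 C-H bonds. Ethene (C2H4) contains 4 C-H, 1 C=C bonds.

D(C-C) ≈ 360 kJ/mol

Let D be the C-C bond energy.
Σ(broken) = 1×D + 6×419 = 2514 + D
Σ(formed) = 4×419 + 1×599 + 1×431 = 2706
ΔH = Σ(broken) − Σ(formed) = (2514 + D) − (2706) = −192 + D
Setting this equal to +168 kJ gives D = 360 kJ/mol.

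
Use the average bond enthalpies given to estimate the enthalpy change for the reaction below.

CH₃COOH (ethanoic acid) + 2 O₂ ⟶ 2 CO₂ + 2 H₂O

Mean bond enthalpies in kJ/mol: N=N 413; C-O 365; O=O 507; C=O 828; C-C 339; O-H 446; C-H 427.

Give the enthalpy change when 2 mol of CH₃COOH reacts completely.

ΔH = −1646 kJ

Bonds broken (reactants):
  C-C: 1 × 339 = 339
  C-H: 3 × 427 = 1281
  C-O: 1 × 365 = 365
  C=O: 1 × 828 = 828
  O-H: 1 × 446 = 446
  O=O: 2 × 507 = 1014
  Σ(broken) = 4273 kJ
Bonds formed (products):
  C=O: 4 × 828 = 3312
  O-H: 4 × 446 = 1784
  Σ(formed) = 5096 kJ
ΔH = Σ(broken) − Σ(formed) = 4273 − 5096 = −823 kJ
For 2× the reaction as written: 2 × (−823) = −1646 kJ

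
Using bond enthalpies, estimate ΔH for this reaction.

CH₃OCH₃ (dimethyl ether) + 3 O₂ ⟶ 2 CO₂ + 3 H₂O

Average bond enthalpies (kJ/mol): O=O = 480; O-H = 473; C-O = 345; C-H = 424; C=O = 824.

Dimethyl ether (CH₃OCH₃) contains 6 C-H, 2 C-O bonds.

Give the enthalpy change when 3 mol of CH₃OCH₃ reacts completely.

ΔH = −4380 kJ

Bonds broken (reactants):
  C-H: 6 × 424 = 2544
  C-O: 2 × 345 = 690
  O=O: 3 × 480 = 1440
  Σ(broken) = 4674 kJ
Bonds formed (products):
  C=O: 4 × 824 = 3296
  O-H: 6 × 473 = 2838
  Σ(formed) = 6134 kJ
ΔH = Σ(broken) − Σ(formed) = 4674 − 6134 = −1460 kJ
For 3× the reaction as written: 3 × (−1460) = −4380 kJ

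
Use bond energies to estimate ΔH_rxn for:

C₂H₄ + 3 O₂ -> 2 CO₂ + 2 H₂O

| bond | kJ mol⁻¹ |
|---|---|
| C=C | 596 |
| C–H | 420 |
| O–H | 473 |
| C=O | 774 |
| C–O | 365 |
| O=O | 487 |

ΔH ≈ −1251 kJ

Bonds broken (reactants):
  C–H: 4 × 420 = 1680
  C=C: 1 × 596 = 596
  O=O: 3 × 487 = 1461
  Σ(broken) = 3737 kJ
Bonds formed (products):
  C=O: 4 × 774 = 3096
  O–H: 4 × 473 = 1892
  Σ(formed) = 4988 kJ
ΔH = Σ(broken) − Σ(formed) = 3737 − 4988 = −1251 kJ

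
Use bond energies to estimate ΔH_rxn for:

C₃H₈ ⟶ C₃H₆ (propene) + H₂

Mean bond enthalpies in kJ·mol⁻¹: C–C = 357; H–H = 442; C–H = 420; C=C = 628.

ΔH ≈ +127 kJ

Bonds broken (reactants):
  C–C: 2 × 357 = 714
  C–H: 8 × 420 = 3360
  Σ(broken) = 4074 kJ
Bonds formed (products):
  C–C: 1 × 357 = 357
  C–H: 6 × 420 = 2520
  C=C: 1 × 628 = 628
  H–H: 1 × 442 = 442
  Σ(formed) = 3947 kJ
ΔH = Σ(broken) − Σ(formed) = 4074 − 3947 = +127 kJ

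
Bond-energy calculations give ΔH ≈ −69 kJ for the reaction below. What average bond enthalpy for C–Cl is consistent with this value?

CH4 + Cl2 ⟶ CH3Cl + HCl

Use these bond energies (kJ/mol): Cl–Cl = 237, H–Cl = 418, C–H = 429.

D(C–Cl) ≈ 317 kJ/mol

Let D be the C–Cl bond energy.
Σ(broken) = 4×429 + 1×237 = 1953
Σ(formed) = 1×D + 3×429 + 1×418 = 1705 + D
ΔH = Σ(broken) − Σ(formed) = (1953) − (1705 + D) = +248 − D
Setting this equal to −69 kJ gives D = 317 kJ/mol.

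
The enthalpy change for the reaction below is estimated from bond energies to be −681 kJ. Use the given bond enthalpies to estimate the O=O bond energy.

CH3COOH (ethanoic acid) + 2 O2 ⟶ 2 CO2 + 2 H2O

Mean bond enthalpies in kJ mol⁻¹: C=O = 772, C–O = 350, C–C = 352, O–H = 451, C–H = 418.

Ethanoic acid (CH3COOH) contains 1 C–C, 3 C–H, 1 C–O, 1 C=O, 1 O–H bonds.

D(O=O) ≈ 516 kJ/mol

Let D be the O=O bond energy.
Σ(broken) = 1×352 + 3×418 + 1×350 + 1×772 + 1×451 + 2×D = 3179 + 2D
Σ(formed) = 4×772 + 4×451 = 4892
ΔH = Σ(broken) − Σ(formed) = (3179 + 2D) − (4892) = −1713 + 2D
Setting this equal to −681 kJ gives 2D = 1032, so D = 516 kJ/mol.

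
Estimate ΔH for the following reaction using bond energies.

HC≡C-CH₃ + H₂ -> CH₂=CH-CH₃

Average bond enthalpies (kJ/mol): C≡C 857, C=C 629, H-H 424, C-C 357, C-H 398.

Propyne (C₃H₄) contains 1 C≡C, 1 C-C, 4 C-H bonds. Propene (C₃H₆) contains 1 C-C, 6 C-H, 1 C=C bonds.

ΔH ≈ −144 kJ

Bonds broken (reactants):
  C≡C: 1 × 857 = 857
  C-C: 1 × 357 = 357
  C-H: 4 × 398 = 1592
  H-H: 1 × 424 = 424
  Σ(broken) = 3230 kJ
Bonds formed (products):
  C-C: 1 × 357 = 357
  C-H: 6 × 398 = 2388
  C=C: 1 × 629 = 629
  Σ(formed) = 3374 kJ
ΔH = Σ(broken) − Σ(formed) = 3230 − 3374 = −144 kJ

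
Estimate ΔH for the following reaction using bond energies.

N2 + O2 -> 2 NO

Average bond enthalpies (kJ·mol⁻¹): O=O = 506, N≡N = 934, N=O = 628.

ΔH ≈ +184 kJ

Bonds broken (reactants):
  N≡N: 1 × 934 = 934
  O=O: 1 × 506 = 506
  Σ(broken) = 1440 kJ
Bonds formed (products):
  N=O: 2 × 628 = 1256
  Σ(formed) = 1256 kJ
ΔH = Σ(broken) − Σ(formed) = 1440 − 1256 = +184 kJ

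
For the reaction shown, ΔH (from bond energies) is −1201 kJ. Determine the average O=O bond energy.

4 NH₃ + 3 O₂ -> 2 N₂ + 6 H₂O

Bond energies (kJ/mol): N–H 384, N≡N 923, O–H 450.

Let D be the O=O bond energy.
Σ(broken) = 12×384 + 3×D = 4608 + 3D
Σ(formed) = 2×923 + 12×450 = 7246
ΔH = Σ(broken) − Σ(formed) = (4608 + 3D) − (7246) = −2638 + 3D
Setting this equal to −1201 kJ gives 3D = 1437, so D = 479 kJ/mol.

D(O=O) ≈ 479 kJ/mol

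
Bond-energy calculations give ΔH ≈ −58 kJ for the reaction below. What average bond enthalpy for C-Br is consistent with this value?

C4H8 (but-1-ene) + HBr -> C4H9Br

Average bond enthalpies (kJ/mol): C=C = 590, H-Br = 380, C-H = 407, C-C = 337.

D(C-Br) ≈ 284 kJ/mol

Let D be the C-Br bond energy.
Σ(broken) = 2×337 + 8×407 + 1×590 + 1×380 = 4900
Σ(formed) = 1×D + 3×337 + 9×407 = 4674 + D
ΔH = Σ(broken) − Σ(formed) = (4900) − (4674 + D) = +226 − D
Setting this equal to −58 kJ gives D = 284 kJ/mol.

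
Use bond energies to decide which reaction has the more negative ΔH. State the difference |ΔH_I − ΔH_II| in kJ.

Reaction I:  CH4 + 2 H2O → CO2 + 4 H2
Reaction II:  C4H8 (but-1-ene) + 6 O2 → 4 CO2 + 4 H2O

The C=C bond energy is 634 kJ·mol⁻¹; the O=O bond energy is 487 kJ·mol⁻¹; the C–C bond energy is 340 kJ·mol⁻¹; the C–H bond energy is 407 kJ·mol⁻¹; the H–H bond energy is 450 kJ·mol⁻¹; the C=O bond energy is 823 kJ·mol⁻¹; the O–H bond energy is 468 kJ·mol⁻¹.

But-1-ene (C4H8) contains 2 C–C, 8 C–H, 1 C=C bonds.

Reaction II, by 2890 kJ

Reaction I:
  Bonds broken (reactants):
    C–H: 4 × 407 = 1628
    O–H: 4 × 468 = 1872
    Σ(broken) = 3500 kJ
  Bonds formed (products):
    C=O: 2 × 823 = 1646
    H–H: 4 × 450 = 1800
    Σ(formed) = 3446 kJ
  ΔH_I = 3500 − 3446 = +54 kJ
Reaction II:
  Bonds broken (reactants):
    C–C: 2 × 340 = 680
    C–H: 8 × 407 = 3256
    C=C: 1 × 634 = 634
    O=O: 6 × 487 = 2922
    Σ(broken) = 7492 kJ
  Bonds formed (products):
    C=O: 8 × 823 = 6584
    O–H: 8 × 468 = 3744
    Σ(formed) = 10328 kJ
  ΔH_II = 7492 − 10328 = −2836 kJ
ΔH_I − ΔH_II = +2890 kJ, so reaction II has the more negative ΔH; |ΔH_I − ΔH_II| = 2890 kJ.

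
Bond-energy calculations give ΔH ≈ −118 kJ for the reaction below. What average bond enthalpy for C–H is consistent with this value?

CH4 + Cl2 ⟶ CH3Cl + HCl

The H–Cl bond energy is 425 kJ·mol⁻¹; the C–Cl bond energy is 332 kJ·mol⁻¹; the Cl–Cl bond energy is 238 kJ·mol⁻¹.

D(C–H) ≈ 401 kJ/mol

Let D be the C–H bond energy.
Σ(broken) = 4×D + 1×238 = 238 + 4D
Σ(formed) = 1×332 + 3×D + 1×425 = 757 + 3D
ΔH = Σ(broken) − Σ(formed) = (238 + 4D) − (757 + 3D) = −519 + D
Setting this equal to −118 kJ gives D = 401 kJ/mol.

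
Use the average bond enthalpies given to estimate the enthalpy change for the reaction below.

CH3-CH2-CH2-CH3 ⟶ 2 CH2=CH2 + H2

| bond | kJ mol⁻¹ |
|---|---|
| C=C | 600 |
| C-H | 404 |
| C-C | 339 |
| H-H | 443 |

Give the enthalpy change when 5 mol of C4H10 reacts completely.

ΔH = +910 kJ

Bonds broken (reactants):
  C-C: 3 × 339 = 1017
  C-H: 10 × 404 = 4040
  Σ(broken) = 5057 kJ
Bonds formed (products):
  C-H: 8 × 404 = 3232
  C=C: 2 × 600 = 1200
  H-H: 1 × 443 = 443
  Σ(formed) = 4875 kJ
ΔH = Σ(broken) − Σ(formed) = 5057 − 4875 = +182 kJ
For 5× the reaction as written: 5 × (+182) = +910 kJ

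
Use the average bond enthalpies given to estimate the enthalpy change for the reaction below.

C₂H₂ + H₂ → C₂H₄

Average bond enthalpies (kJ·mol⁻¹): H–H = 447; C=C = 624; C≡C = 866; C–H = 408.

Bonds broken (reactants):
  C≡C: 1 × 866 = 866
  C–H: 2 × 408 = 816
  H–H: 1 × 447 = 447
  Σ(broken) = 2129 kJ
Bonds formed (products):
  C–H: 4 × 408 = 1632
  C=C: 1 × 624 = 624
  Σ(formed) = 2256 kJ
ΔH = Σ(broken) − Σ(formed) = 2129 − 2256 = −127 kJ

ΔH ≈ −127 kJ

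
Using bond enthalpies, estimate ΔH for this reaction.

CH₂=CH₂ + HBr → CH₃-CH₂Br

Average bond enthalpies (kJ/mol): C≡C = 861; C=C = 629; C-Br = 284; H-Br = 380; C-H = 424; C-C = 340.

ΔH ≈ −39 kJ

Bonds broken (reactants):
  C-H: 4 × 424 = 1696
  C=C: 1 × 629 = 629
  H-Br: 1 × 380 = 380
  Σ(broken) = 2705 kJ
Bonds formed (products):
  C-Br: 1 × 284 = 284
  C-C: 1 × 340 = 340
  C-H: 5 × 424 = 2120
  Σ(formed) = 2744 kJ
ΔH = Σ(broken) − Σ(formed) = 2705 − 2744 = −39 kJ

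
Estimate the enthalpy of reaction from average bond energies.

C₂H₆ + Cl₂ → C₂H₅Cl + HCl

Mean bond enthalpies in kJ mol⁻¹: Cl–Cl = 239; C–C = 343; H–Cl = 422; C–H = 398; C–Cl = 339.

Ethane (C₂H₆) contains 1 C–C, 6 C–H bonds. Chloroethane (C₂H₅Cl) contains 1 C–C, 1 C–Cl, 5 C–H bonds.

ΔH ≈ −124 kJ

Bonds broken (reactants):
  C–C: 1 × 343 = 343
  C–H: 6 × 398 = 2388
  Cl–Cl: 1 × 239 = 239
  Σ(broken) = 2970 kJ
Bonds formed (products):
  C–C: 1 × 343 = 343
  C–Cl: 1 × 339 = 339
  C–H: 5 × 398 = 1990
  H–Cl: 1 × 422 = 422
  Σ(formed) = 3094 kJ
ΔH = Σ(broken) − Σ(formed) = 2970 − 3094 = −124 kJ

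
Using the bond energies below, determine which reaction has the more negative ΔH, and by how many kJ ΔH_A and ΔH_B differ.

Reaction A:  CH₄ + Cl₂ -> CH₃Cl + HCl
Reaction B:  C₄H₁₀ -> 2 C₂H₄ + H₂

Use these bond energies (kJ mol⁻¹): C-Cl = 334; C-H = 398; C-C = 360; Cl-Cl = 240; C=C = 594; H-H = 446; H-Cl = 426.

Reaction A:
  Bonds broken (reactants):
    C-H: 4 × 398 = 1592
    Cl-Cl: 1 × 240 = 240
    Σ(broken) = 1832 kJ
  Bonds formed (products):
    C-Cl: 1 × 334 = 334
    C-H: 3 × 398 = 1194
    H-Cl: 1 × 426 = 426
    Σ(formed) = 1954 kJ
  ΔH_A = 1832 − 1954 = −122 kJ
Reaction B:
  Bonds broken (reactants):
    C-C: 3 × 360 = 1080
    C-H: 10 × 398 = 3980
    Σ(broken) = 5060 kJ
  Bonds formed (products):
    C-H: 8 × 398 = 3184
    C=C: 2 × 594 = 1188
    H-H: 1 × 446 = 446
    Σ(formed) = 4818 kJ
  ΔH_B = 5060 − 4818 = +242 kJ
ΔH_A − ΔH_B = −364 kJ, so reaction A has the more negative ΔH; |ΔH_A − ΔH_B| = 364 kJ.

Reaction A, by 364 kJ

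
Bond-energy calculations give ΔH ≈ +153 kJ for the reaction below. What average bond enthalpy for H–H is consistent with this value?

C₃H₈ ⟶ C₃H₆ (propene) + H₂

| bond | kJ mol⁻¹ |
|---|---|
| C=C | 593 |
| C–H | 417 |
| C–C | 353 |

D(H–H) ≈ 441 kJ/mol

Let D be the H–H bond energy.
Σ(broken) = 2×353 + 8×417 = 4042
Σ(formed) = 1×353 + 6×417 + 1×593 + 1×D = 3448 + D
ΔH = Σ(broken) − Σ(formed) = (4042) − (3448 + D) = +594 − D
Setting this equal to +153 kJ gives D = 441 kJ/mol.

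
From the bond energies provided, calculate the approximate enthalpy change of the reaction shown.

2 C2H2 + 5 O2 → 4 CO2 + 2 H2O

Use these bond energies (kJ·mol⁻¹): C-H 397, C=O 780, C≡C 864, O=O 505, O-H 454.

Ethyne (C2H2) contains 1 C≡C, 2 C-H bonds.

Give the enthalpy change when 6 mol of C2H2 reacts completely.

Bonds broken (reactants):
  C≡C: 2 × 864 = 1728
  C-H: 4 × 397 = 1588
  O=O: 5 × 505 = 2525
  Σ(broken) = 5841 kJ
Bonds formed (products):
  C=O: 8 × 780 = 6240
  O-H: 4 × 454 = 1816
  Σ(formed) = 8056 kJ
ΔH = Σ(broken) − Σ(formed) = 5841 − 8056 = −2215 kJ
For 3× the reaction as written: 3 × (−2215) = −6645 kJ

ΔH = −6645 kJ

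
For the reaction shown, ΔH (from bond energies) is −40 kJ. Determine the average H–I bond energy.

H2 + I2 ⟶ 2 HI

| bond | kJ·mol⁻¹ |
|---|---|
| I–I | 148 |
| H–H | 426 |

D(H–I) ≈ 307 kJ/mol

Let D be the H–I bond energy.
Σ(broken) = 1×426 + 1×148 = 574
Σ(formed) = 2×D = 2D
ΔH = Σ(broken) − Σ(formed) = (574) − (2D) = +574 − 2D
Setting this equal to −40 kJ gives 2D = 614, so D = 307 kJ/mol.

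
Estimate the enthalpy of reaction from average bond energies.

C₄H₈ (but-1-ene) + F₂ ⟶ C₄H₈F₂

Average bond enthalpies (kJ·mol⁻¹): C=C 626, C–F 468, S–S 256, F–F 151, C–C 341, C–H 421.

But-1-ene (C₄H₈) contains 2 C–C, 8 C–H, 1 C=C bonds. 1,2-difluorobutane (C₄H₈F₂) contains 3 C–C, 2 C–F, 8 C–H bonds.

Bonds broken (reactants):
  C–C: 2 × 341 = 682
  C–H: 8 × 421 = 3368
  C=C: 1 × 626 = 626
  F–F: 1 × 151 = 151
  Σ(broken) = 4827 kJ
Bonds formed (products):
  C–C: 3 × 341 = 1023
  C–F: 2 × 468 = 936
  C–H: 8 × 421 = 3368
  Σ(formed) = 5327 kJ
ΔH = Σ(broken) − Σ(formed) = 4827 − 5327 = −500 kJ

ΔH ≈ −500 kJ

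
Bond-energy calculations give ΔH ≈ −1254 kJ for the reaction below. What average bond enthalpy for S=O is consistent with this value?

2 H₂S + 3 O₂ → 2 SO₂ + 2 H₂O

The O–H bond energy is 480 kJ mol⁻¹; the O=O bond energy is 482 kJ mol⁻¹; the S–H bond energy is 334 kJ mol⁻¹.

Let D be the S=O bond energy.
Σ(broken) = 3×482 + 4×334 = 2782
Σ(formed) = 4×480 + 4×D = 1920 + 4D
ΔH = Σ(broken) − Σ(formed) = (2782) − (1920 + 4D) = +862 − 4D
Setting this equal to −1254 kJ gives 4D = 2116, so D = 529 kJ/mol.

D(S=O) ≈ 529 kJ/mol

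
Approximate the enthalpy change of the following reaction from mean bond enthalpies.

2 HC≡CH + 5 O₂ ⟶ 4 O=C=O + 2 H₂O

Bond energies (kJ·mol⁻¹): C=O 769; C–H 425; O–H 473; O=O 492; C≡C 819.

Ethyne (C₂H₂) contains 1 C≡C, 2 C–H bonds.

ΔH ≈ −2246 kJ

Bonds broken (reactants):
  C≡C: 2 × 819 = 1638
  C–H: 4 × 425 = 1700
  O=O: 5 × 492 = 2460
  Σ(broken) = 5798 kJ
Bonds formed (products):
  C=O: 8 × 769 = 6152
  O–H: 4 × 473 = 1892
  Σ(formed) = 8044 kJ
ΔH = Σ(broken) − Σ(formed) = 5798 − 8044 = −2246 kJ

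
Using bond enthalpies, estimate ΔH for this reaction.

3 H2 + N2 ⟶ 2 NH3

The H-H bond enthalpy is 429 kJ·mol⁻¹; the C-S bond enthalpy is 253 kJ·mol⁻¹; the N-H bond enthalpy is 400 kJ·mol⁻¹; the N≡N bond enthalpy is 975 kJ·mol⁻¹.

Bonds broken (reactants):
  H-H: 3 × 429 = 1287
  N≡N: 1 × 975 = 975
  Σ(broken) = 2262 kJ
Bonds formed (products):
  N-H: 6 × 400 = 2400
  Σ(formed) = 2400 kJ
ΔH = Σ(broken) − Σ(formed) = 2262 − 2400 = −138 kJ

ΔH ≈ −138 kJ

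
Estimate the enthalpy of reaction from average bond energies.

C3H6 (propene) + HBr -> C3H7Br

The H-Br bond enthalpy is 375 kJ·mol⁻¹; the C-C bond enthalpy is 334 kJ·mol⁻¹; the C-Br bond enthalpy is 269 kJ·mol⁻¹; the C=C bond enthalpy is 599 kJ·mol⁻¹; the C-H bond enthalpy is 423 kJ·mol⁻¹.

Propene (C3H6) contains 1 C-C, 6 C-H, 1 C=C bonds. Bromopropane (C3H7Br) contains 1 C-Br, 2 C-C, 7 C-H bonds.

ΔH ≈ −52 kJ

Bonds broken (reactants):
  C-C: 1 × 334 = 334
  C-H: 6 × 423 = 2538
  C=C: 1 × 599 = 599
  H-Br: 1 × 375 = 375
  Σ(broken) = 3846 kJ
Bonds formed (products):
  C-Br: 1 × 269 = 269
  C-C: 2 × 334 = 668
  C-H: 7 × 423 = 2961
  Σ(formed) = 3898 kJ
ΔH = Σ(broken) − Σ(formed) = 3846 − 3898 = −52 kJ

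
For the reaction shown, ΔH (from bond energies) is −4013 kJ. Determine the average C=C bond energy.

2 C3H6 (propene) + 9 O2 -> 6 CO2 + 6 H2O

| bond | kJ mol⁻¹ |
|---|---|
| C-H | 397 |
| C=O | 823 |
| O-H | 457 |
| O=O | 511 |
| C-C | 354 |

Let D be the C=C bond energy.
Σ(broken) = 2×354 + 12×397 + 2×D + 9×511 = 10071 + 2D
Σ(formed) = 12×823 + 12×457 = 15360
ΔH = Σ(broken) − Σ(formed) = (10071 + 2D) − (15360) = −5289 + 2D
Setting this equal to −4013 kJ gives 2D = 1276, so D = 638 kJ/mol.

D(C=C) ≈ 638 kJ/mol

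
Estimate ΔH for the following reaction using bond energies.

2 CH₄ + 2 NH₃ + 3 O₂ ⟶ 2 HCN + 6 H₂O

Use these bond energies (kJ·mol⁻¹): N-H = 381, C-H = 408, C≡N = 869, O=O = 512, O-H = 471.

ΔH ≈ −1120 kJ

Bonds broken (reactants):
  C-H: 8 × 408 = 3264
  N-H: 6 × 381 = 2286
  O=O: 3 × 512 = 1536
  Σ(broken) = 7086 kJ
Bonds formed (products):
  C≡N: 2 × 869 = 1738
  C-H: 2 × 408 = 816
  O-H: 12 × 471 = 5652
  Σ(formed) = 8206 kJ
ΔH = Σ(broken) − Σ(formed) = 7086 − 8206 = −1120 kJ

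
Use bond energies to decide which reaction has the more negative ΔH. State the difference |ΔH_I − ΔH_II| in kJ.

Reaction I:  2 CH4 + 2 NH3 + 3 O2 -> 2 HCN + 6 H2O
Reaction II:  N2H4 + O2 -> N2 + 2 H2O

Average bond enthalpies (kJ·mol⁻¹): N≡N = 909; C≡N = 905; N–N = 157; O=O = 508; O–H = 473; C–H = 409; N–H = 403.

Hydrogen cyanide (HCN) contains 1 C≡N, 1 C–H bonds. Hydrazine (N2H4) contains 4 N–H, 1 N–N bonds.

Reaction I:
  Bonds broken (reactants):
    C–H: 8 × 409 = 3272
    N–H: 6 × 403 = 2418
    O=O: 3 × 508 = 1524
    Σ(broken) = 7214 kJ
  Bonds formed (products):
    C≡N: 2 × 905 = 1810
    C–H: 2 × 409 = 818
    O–H: 12 × 473 = 5676
    Σ(formed) = 8304 kJ
  ΔH_I = 7214 − 8304 = −1090 kJ
Reaction II:
  Bonds broken (reactants):
    N–H: 4 × 403 = 1612
    N–N: 1 × 157 = 157
    O=O: 1 × 508 = 508
    Σ(broken) = 2277 kJ
  Bonds formed (products):
    N≡N: 1 × 909 = 909
    O–H: 4 × 473 = 1892
    Σ(formed) = 2801 kJ
  ΔH_II = 2277 − 2801 = −524 kJ
ΔH_I − ΔH_II = −566 kJ, so reaction I has the more negative ΔH; |ΔH_I − ΔH_II| = 566 kJ.

Reaction I, by 566 kJ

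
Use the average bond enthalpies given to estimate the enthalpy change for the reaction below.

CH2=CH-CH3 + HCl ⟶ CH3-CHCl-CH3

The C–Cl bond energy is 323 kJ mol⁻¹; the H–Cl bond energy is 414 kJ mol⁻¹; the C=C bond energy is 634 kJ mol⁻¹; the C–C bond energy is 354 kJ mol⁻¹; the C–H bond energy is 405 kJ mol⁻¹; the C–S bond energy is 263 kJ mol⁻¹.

ΔH ≈ −34 kJ

Bonds broken (reactants):
  C–C: 1 × 354 = 354
  C–H: 6 × 405 = 2430
  C=C: 1 × 634 = 634
  H–Cl: 1 × 414 = 414
  Σ(broken) = 3832 kJ
Bonds formed (products):
  C–C: 2 × 354 = 708
  C–Cl: 1 × 323 = 323
  C–H: 7 × 405 = 2835
  Σ(formed) = 3866 kJ
ΔH = Σ(broken) − Σ(formed) = 3832 − 3866 = −34 kJ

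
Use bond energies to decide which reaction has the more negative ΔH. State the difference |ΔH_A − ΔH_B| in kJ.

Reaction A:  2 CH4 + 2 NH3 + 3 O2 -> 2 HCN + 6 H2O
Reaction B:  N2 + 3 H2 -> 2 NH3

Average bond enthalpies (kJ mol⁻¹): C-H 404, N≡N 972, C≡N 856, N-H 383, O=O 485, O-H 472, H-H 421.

Reaction A:
  Bonds broken (reactants):
    C-H: 8 × 404 = 3232
    N-H: 6 × 383 = 2298
    O=O: 3 × 485 = 1455
    Σ(broken) = 6985 kJ
  Bonds formed (products):
    C≡N: 2 × 856 = 1712
    C-H: 2 × 404 = 808
    O-H: 12 × 472 = 5664
    Σ(formed) = 8184 kJ
  ΔH_A = 6985 − 8184 = −1199 kJ
Reaction B:
  Bonds broken (reactants):
    H-H: 3 × 421 = 1263
    N≡N: 1 × 972 = 972
    Σ(broken) = 2235 kJ
  Bonds formed (products):
    N-H: 6 × 383 = 2298
    Σ(formed) = 2298 kJ
  ΔH_B = 2235 − 2298 = −63 kJ
ΔH_A − ΔH_B = −1136 kJ, so reaction A has the more negative ΔH; |ΔH_A − ΔH_B| = 1136 kJ.

Reaction A, by 1136 kJ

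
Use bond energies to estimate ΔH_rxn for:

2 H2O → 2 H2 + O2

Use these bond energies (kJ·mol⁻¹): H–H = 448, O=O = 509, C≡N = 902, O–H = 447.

ΔH ≈ +383 kJ

Bonds broken (reactants):
  O–H: 4 × 447 = 1788
  Σ(broken) = 1788 kJ
Bonds formed (products):
  H–H: 2 × 448 = 896
  O=O: 1 × 509 = 509
  Σ(formed) = 1405 kJ
ΔH = Σ(broken) − Σ(formed) = 1788 − 1405 = +383 kJ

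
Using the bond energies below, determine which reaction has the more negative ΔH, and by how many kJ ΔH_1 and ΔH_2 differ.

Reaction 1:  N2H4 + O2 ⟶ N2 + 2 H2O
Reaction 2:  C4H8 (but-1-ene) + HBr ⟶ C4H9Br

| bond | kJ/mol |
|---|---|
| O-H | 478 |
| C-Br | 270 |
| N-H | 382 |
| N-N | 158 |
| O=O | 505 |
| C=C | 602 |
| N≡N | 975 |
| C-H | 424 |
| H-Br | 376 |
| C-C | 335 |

Reaction 1:
  Bonds broken (reactants):
    N-H: 4 × 382 = 1528
    N-N: 1 × 158 = 158
    O=O: 1 × 505 = 505
    Σ(broken) = 2191 kJ
  Bonds formed (products):
    N≡N: 1 × 975 = 975
    O-H: 4 × 478 = 1912
    Σ(formed) = 2887 kJ
  ΔH_1 = 2191 − 2887 = −696 kJ
Reaction 2:
  Bonds broken (reactants):
    C-C: 2 × 335 = 670
    C-H: 8 × 424 = 3392
    C=C: 1 × 602 = 602
    H-Br: 1 × 376 = 376
    Σ(broken) = 5040 kJ
  Bonds formed (products):
    C-Br: 1 × 270 = 270
    C-C: 3 × 335 = 1005
    C-H: 9 × 424 = 3816
    Σ(formed) = 5091 kJ
  ΔH_2 = 5040 − 5091 = −51 kJ
ΔH_1 − ΔH_2 = −645 kJ, so reaction 1 has the more negative ΔH; |ΔH_1 − ΔH_2| = 645 kJ.

Reaction 1, by 645 kJ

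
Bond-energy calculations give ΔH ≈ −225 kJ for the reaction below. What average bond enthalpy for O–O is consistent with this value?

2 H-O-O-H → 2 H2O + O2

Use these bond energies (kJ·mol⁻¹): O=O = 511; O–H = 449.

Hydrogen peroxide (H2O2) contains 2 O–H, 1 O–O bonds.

D(O–O) ≈ 143 kJ/mol

Let D be the O–O bond energy.
Σ(broken) = 4×449 + 2×D = 1796 + 2D
Σ(formed) = 4×449 + 1×511 = 2307
ΔH = Σ(broken) − Σ(formed) = (1796 + 2D) − (2307) = −511 + 2D
Setting this equal to −225 kJ gives 2D = 286, so D = 143 kJ/mol.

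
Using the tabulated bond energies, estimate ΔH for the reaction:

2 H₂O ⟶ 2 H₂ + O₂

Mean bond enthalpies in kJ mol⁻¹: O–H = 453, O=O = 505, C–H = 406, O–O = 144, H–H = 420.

Bonds broken (reactants):
  O–H: 4 × 453 = 1812
  Σ(broken) = 1812 kJ
Bonds formed (products):
  H–H: 2 × 420 = 840
  O=O: 1 × 505 = 505
  Σ(formed) = 1345 kJ
ΔH = Σ(broken) − Σ(formed) = 1812 − 1345 = +467 kJ

ΔH ≈ +467 kJ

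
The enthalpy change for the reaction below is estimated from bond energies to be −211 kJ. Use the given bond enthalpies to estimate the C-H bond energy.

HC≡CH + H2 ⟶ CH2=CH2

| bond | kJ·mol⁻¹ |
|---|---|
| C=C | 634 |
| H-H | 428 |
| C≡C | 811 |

Let D be the C-H bond energy.
Σ(broken) = 1×811 + 2×D + 1×428 = 1239 + 2D
Σ(formed) = 4×D + 1×634 = 634 + 4D
ΔH = Σ(broken) − Σ(formed) = (1239 + 2D) − (634 + 4D) = +605 − 2D
Setting this equal to −211 kJ gives 2D = 816, so D = 408 kJ/mol.

D(C-H) ≈ 408 kJ/mol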